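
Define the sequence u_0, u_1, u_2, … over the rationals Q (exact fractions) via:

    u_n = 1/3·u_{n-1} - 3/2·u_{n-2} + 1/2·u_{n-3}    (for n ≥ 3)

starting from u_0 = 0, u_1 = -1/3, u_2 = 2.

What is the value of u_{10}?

u_3 = 1/3·2 + -3/2·-1/3 + 1/2·0 = 7/6
u_4 = 1/3·7/6 + -3/2·2 + 1/2·-1/3 = -25/9
u_5 = 1/3·-25/9 + -3/2·7/6 + 1/2·2 = -181/108
u_6 = 1/3·-181/108 + -3/2·-25/9 + 1/2·7/6 = 679/162
u_7 = 1/3·679/162 + -3/2·-181/108 + 1/2·-25/9 = 4903/1944
u_8 = 1/3·4903/1944 + -3/2·679/162 + 1/2·-181/108 = -18325/2916
u_9 = 1/3·-18325/2916 + -3/2·4903/1944 + 1/2·679/162 = -132349/34992
u_10 = 1/3·-132349/34992 + -3/2·-18325/2916 + 1/2·4903/1944 = 494791/52488

494791/52488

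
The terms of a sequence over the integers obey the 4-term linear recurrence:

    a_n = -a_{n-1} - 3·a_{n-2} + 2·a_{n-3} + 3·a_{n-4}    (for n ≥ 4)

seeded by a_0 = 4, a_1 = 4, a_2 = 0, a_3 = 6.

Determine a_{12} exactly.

-3748

a_4 = -1·6 + -3·0 + 2·4 + 3·4 = 14
a_5 = -1·14 + -3·6 + 2·0 + 3·4 = -20
a_6 = -1·-20 + -3·14 + 2·6 + 3·0 = -10
a_7 = -1·-10 + -3·-20 + 2·14 + 3·6 = 116
a_8 = -1·116 + -3·-10 + 2·-20 + 3·14 = -84
a_9 = -1·-84 + -3·116 + 2·-10 + 3·-20 = -344
a_10 = -1·-344 + -3·-84 + 2·116 + 3·-10 = 798
a_11 = -1·798 + -3·-344 + 2·-84 + 3·116 = 414
a_12 = -1·414 + -3·798 + 2·-344 + 3·-84 = -3748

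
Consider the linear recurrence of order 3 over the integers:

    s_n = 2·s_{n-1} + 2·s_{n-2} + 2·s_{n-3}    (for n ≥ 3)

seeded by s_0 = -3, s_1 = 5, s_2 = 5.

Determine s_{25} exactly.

272548532480

s_3 = 2·5 + 2·5 + 2·-3 = 14
s_4 = 2·14 + 2·5 + 2·5 = 48
s_5 = 2·48 + 2·14 + 2·5 = 134
s_6 = 2·134 + 2·48 + 2·14 = 392
s_7 = 2·392 + 2·134 + 2·48 = 1148
s_8 = 2·1148 + 2·392 + 2·134 = 3348
s_9 = 2·3348 + 2·1148 + 2·392 = 9776
s_10 = 2·9776 + 2·3348 + 2·1148 = 28544
s_11 = 2·28544 + 2·9776 + 2·3348 = 83336
s_12 = 2·83336 + 2·28544 + 2·9776 = 243312
s_13 = 2·243312 + 2·83336 + 2·28544 = 710384
s_14 = 2·710384 + 2·243312 + 2·83336 = 2074064
s_15 = 2·2074064 + 2·710384 + 2·243312 = 6055520
s_16 = 2·6055520 + 2·2074064 + 2·710384 = 17679936
s_17 = 2·17679936 + 2·6055520 + 2·2074064 = 51619040
s_18 = 2·51619040 + 2·17679936 + 2·6055520 = 150708992
s_19 = 2·150708992 + 2·51619040 + 2·17679936 = 440015936
s_20 = 2·440015936 + 2·150708992 + 2·51619040 = 1284687936
s_21 = 2·1284687936 + 2·440015936 + 2·150708992 = 3750825728
s_22 = 2·3750825728 + 2·1284687936 + 2·440015936 = 10951059200
s_23 = 2·10951059200 + 2·3750825728 + 2·1284687936 = 31973145728
s_24 = 2·31973145728 + 2·10951059200 + 2·3750825728 = 93350061312
s_25 = 2·93350061312 + 2·31973145728 + 2·10951059200 = 272548532480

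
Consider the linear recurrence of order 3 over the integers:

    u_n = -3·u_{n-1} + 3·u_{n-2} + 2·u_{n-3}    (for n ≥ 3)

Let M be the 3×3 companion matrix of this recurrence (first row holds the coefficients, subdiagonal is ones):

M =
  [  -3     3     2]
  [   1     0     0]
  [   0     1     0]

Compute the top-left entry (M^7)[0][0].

(M^7)[0][0] is the top entry after applying M 7 times to the unit state (1, 0, 0). Equivalently it is h_{9} for the auxiliary sequence (h_n) obeying the same recurrence with h_2 = 1 and h_i = 0 for 0 ≤ i < 2:
h_3 = -3·1 + 3·0 + 2·0 = -3
h_4 = -3·-3 + 3·1 + 2·0 = 12
h_5 = -3·12 + 3·-3 + 2·1 = -43
h_6 = -3·-43 + 3·12 + 2·-3 = 159
h_7 = -3·159 + 3·-43 + 2·12 = -582
h_8 = -3·-582 + 3·159 + 2·-43 = 2137
h_9 = -3·2137 + 3·-582 + 2·159 = -7839

-7839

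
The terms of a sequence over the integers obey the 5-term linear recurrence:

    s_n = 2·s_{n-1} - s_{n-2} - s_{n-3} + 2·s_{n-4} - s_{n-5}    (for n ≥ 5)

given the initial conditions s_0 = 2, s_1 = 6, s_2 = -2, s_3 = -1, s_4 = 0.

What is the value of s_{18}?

s_5 = 2·0 + -1·-1 + -1·-2 + 2·6 + -1·2 = 13
s_6 = 2·13 + -1·0 + -1·-1 + 2·-2 + -1·6 = 17
s_7 = 2·17 + -1·13 + -1·0 + 2·-1 + -1·-2 = 21
s_8 = 2·21 + -1·17 + -1·13 + 2·0 + -1·-1 = 13
s_9 = 2·13 + -1·21 + -1·17 + 2·13 + -1·0 = 14
s_10 = 2·14 + -1·13 + -1·21 + 2·17 + -1·13 = 15
s_11 = 2·15 + -1·14 + -1·13 + 2·21 + -1·17 = 28
s_12 = 2·28 + -1·15 + -1·14 + 2·13 + -1·21 = 32
s_13 = 2·32 + -1·28 + -1·15 + 2·14 + -1·13 = 36
s_14 = 2·36 + -1·32 + -1·28 + 2·15 + -1·14 = 28
s_15 = 2·28 + -1·36 + -1·32 + 2·28 + -1·15 = 29
s_16 = 2·29 + -1·28 + -1·36 + 2·32 + -1·28 = 30
s_17 = 2·30 + -1·29 + -1·28 + 2·36 + -1·32 = 43
s_18 = 2·43 + -1·30 + -1·29 + 2·28 + -1·36 = 47

47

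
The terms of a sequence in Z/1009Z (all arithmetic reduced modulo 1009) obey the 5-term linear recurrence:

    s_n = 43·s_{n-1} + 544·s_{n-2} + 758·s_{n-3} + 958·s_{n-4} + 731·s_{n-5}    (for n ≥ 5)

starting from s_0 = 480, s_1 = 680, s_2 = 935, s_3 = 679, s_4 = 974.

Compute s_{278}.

s_5 = 43·974 + 544·679 + 758·935 + 958·680 + 731·480 = 381
s_6 = 43·381 + 544·974 + 758·679 + 958·935 + 731·680 = 852
s_7 = 43·852 + 544·381 + 758·974 + 958·679 + 731·935 = 504
s_8 = 43·504 + 544·852 + 758·381 + 958·974 + 731·679 = 752
s_9 = 43·752 + 544·504 + 758·852 + 958·381 + 731·974 = 221
s_10 = 43·221 + 544·752 + 758·504 + 958·852 + 731·381 = 448
Continuing the recurrence:
  s_11 = 966;  s_12 = 865;  s_13 = 881;  s_14 = 71;  s_15 = 582;  s_16 = 50
  s_17 = 401;  s_18 = 954;  s_19 = 441;  s_20 = 512;  s_21 = 223;  s_22 = 141
  s_23 = 743;  s_24 = 834;  s_25 = 722;  s_26 = 21;  s_27 = 292;  s_28 = 297
  s_29 = 592;  s_30 = 737;  s_31 = 158;  s_32 = 358;  s_33 = 356;  s_34 = 527
  s_35 = 297;  s_36 = 607;  s_37 = 270;  s_38 = 166;  s_39 = 439;  s_40 = 536
  s_41 = 349;  s_42 = 877;  s_43 = 278;  s_44 = 824;  s_45 = 521;  s_46 = 828
  s_47 = 525;  s_48 = 948;  s_49 = 117;  s_50 = 102;  s_51 = 943;  s_52 = 515
  s_53 = 891;  s_54 = 665;  s_55 = 849;  s_56 = 224;  s_57 = 936;  s_58 = 362
  s_59 = 215;  s_60 = 257;  s_61 = 798;  s_62 = 909;  s_63 = 445;  s_64 = 314
  s_65 = 35;  s_66 = 277;  s_67 = 629;  s_68 = 974;  s_69 = 447;  s_70 = 65
  s_71 = 367;  s_72 = 964;  s_73 = 837;  s_74 = 676;  s_75 = 818;  s_76 = 272
  s_77 = 549;  s_78 = 786;  s_79 = 230;  s_80 = 886;  s_81 = 550;  s_82 = 928
  s_83 = 497;  s_84 = 543;  s_85 = 339;  s_86 = 129;  s_87 = 391;  s_88 = 508
  s_89 = 629;  s_90 = 510;  s_91 = 184;  s_92 = 939;  s_93 = 600;  s_94 = 986
  s_95 = 107;  s_96 = 752;  s_97 = 421;  s_98 = 619;  s_99 = 223;  s_100 = 17
  s_101 = 505;  s_102 = 940;  s_103 = 284;  s_104 = 986;  s_105 = 94;  s_106 = 310
  s_107 = 271;  s_108 = 218;  s_109 = 877;  s_110 = 935;  s_111 = 343;  s_112 = 880
  s_113 = 451;  s_114 = 458;  s_115 = 823;  s_116 = 836;  s_117 = 161;  s_118 = 453
  s_119 = 360;  s_120 = 521;  s_121 = 136;  s_122 = 890;  s_123 = 647;  s_124 = 62
  s_125 = 659;  s_126 = 108;  s_127 = 567;  s_128 = 63;  s_129 = 125;  s_130 = 221
  s_131 = 731;  s_132 = 812;  s_133 = 70;  s_134 = 319;  s_135 = 507;  s_136 = 740
  s_137 = 271;  s_138 = 995;  s_139 = 920;  s_140 = 154;  s_141 = 483;  s_142 = 801
  s_143 = 596;  s_144 = 850;  s_145 = 459;  s_146 = 12;  s_147 = 723;  s_148 = 935
  s_149 = 275;  s_150 = 906;  s_151 = 438;  s_152 = 266;  s_153 = 599;  s_154 = 425
  s_155 = 132;  s_156 = 638;  s_157 = 69;  s_158 = 567;  s_159 = 895;  s_160 = 58
  s_161 = 698;  s_162 = 712;  s_163 = 789;  s_164 = 343;  s_165 = 632;  s_166 = 290
  s_167 = 731;  s_168 = 571;  s_169 = 870;  s_170 = 301;  s_171 = 1003;  s_172 = 342
  s_173 = 168;  s_174 = 125;  s_175 = 201;  s_176 = 539;  s_177 = 529;  s_178 = 543
  s_179 = 674;  s_180 = 265;  s_181 = 361;  s_182 = 401;  s_183 = 126;  s_184 = 676
  s_185 = 735;  s_186 = 718;  s_187 = 865;  s_188 = 250;  s_189 = 4;  s_190 = 989
  s_191 = 574;  s_192 = 729;  s_193 = 435;  s_194 = 703;  s_195 = 645;  s_196 = 304
  s_197 = 994;  s_198 = 430;  s_199 = 325;  s_200 = 342;  s_201 = 838;  s_202 = 658
  s_203 = 878;  s_204 = 892;  s_205 = 117;  s_206 = 352;  s_207 = 520;  s_208 = 850
  s_209 = 342;  s_210 = 471;  s_211 = 754;  s_212 = 768;  s_213 = 607;  s_214 = 336
  s_215 = 658;  s_216 = 642;  s_217 = 257;  s_218 = 178;  s_219 = 614;  s_220 = 465
  s_221 = 706;  s_222 = 248;  s_223 = 460;  s_224 = 14;  s_225 = 111;  s_226 = 803
  s_227 = 4;  s_228 = 47;  s_229 = 945;  s_230 = 451;  s_231 = 583;  s_232 = 448
  s_233 = 514;  s_234 = 255;  s_235 = 824;  s_236 = 467;  s_237 = 315;  s_238 = 727
  s_239 = 742;  s_240 = 594;  s_241 = 931;  s_242 = 821;  s_243 = 366;  s_244 = 183
  s_245 = 179;  s_246 = 241;  s_247 = 558;  s_248 = 97;  s_249 = 564;  s_250 = 25
  s_251 = 414;  s_252 = 179;  s_253 = 387;  s_254 = 359;  s_255 = 613;  s_256 = 297
  s_257 = 979;  s_258 = 591;  s_259 = 236;  s_260 = 253;  s_261 = 696;  s_262 = 758
  s_263 = 860;  s_264 = 379;  s_265 = 375;  s_266 = 311;  s_267 = 848;  s_268 = 428
  s_269 = 702;  s_270 = 689;  s_271 = 833;  s_272 = 68;  s_273 = 208;  s_274 = 68
  s_275 = 189;  s_276 = 29
s_277 = 43·29 + 544·189 + 758·68 + 958·208 + 731·68 = 979
s_278 = 43·979 + 544·29 + 758·189 + 958·68 + 731·208 = 601

601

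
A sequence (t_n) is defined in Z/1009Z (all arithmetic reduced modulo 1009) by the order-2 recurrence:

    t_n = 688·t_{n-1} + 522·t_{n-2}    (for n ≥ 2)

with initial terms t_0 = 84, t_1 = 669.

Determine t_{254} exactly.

364

t_2 = 688·669 + 522·84 = 629
t_3 = 688·629 + 522·669 = 1004
t_4 = 688·1004 + 522·629 = 0
t_5 = 688·0 + 522·1004 = 417
t_6 = 688·417 + 522·0 = 340
t_7 = 688·340 + 522·417 = 571
Continuing the recurrence:
  t_8 = 243;  t_9 = 97;  t_10 = 863;  t_11 = 636;  t_12 = 134;  t_13 = 404
  t_14 = 804;  t_15 = 227;  t_16 = 734;  t_17 = 933;  t_18 = 917;  t_19 = 959
  t_20 = 314;  t_21 = 240;  t_22 = 94;  t_23 = 260;  t_24 = 923;  t_25 = 877
  t_26 = 507;  t_27 = 419;  t_28 = 1003;  t_29 = 682;  t_30 = 935;  t_31 = 374
  t_32 = 740;  t_33 = 66;  t_34 = 845;  t_35 = 322;  t_36 = 722;  t_37 = 898
  t_38 = 843;  t_39 = 389;  t_40 = 369;  t_41 = 862;  t_42 = 672;  t_43 = 164
  t_44 = 485;  t_45 = 553;  t_46 = 991;  t_47 = 825;  t_48 = 227;  t_49 = 597
  t_50 = 514;  t_51 = 335;  t_52 = 342;  t_53 = 512;  t_54 = 46;  t_55 = 248
  t_56 = 908;  t_57 = 437;  t_58 = 729;  t_59 = 159;  t_60 = 565;  t_61 = 515
  t_62 = 463;  t_63 = 136;  t_64 = 266;  t_65 = 741;  t_66 = 882;  t_67 = 762
  t_68 = 885;  t_69 = 671;  t_70 = 383;  t_71 = 294;  t_72 = 616;  t_73 = 128
  t_74 = 971;  t_75 = 312;  t_76 = 83;  t_77 = 6;  t_78 = 31;  t_79 = 244
  t_80 = 416;  t_81 = 895;  t_82 = 487;  t_83 = 91;  t_84 = 1005;  t_85 = 354
  t_86 = 313;  t_87 = 568;  t_88 = 229;  t_89 = 1007;  t_90 = 109;  t_91 = 291
  t_92 = 820;  t_93 = 681;  t_94 = 576;  t_95 = 65;  t_96 = 314;  t_97 = 739
  t_98 = 346;  t_99 = 244;  t_100 = 379;  t_101 = 664;  t_102 = 838;  t_103 = 926
  t_104 = 948;  t_105 = 471;  t_106 = 605;  t_107 = 198;  t_108 = 2;  t_109 = 805
  t_110 = 943;  t_111 = 463;  t_112 = 563;  t_113 = 423;  t_114 = 699;  t_115 = 463
  t_116 = 329;  t_117 = 871;  t_118 = 110;  t_119 = 617;  t_120 = 623;  t_121 = 2
  t_122 = 675;  t_123 = 295;  t_124 = 360;  t_125 = 88;  t_126 = 250;  t_127 = 1001
  t_128 = 889;  t_129 = 38;  t_130 = 837;  t_131 = 382;  t_132 = 493;  t_133 = 791
  t_134 = 408;  t_135 = 423;  t_136 = 509;  t_137 = 913;  t_138 = 877;  t_139 = 332
  t_140 = 90;  t_141 = 127;  t_142 = 159;  t_143 = 120;  t_144 = 82;  t_145 = 1003
  t_146 = 334;  t_147 = 644;  t_148 = 921;  t_149 = 167;  t_150 = 348;  t_151 = 691
  t_152 = 205;  t_153 = 269;  t_154 = 481;  t_155 = 143;  t_156 = 352;  t_157 = 1005
  t_158 = 381;  t_159 = 727;  t_160 = 830;  t_161 = 56;  t_162 = 585;  t_163 = 869
  t_164 = 187;  t_165 = 81;  t_166 = 983;  t_167 = 178;  t_168 = 929;  t_169 = 543
  t_170 = 872;  t_171 = 507;  t_172 = 836;  t_173 = 334;  t_174 = 244;  t_175 = 169
  t_176 = 471;  t_177 = 594;  t_178 = 702;  t_179 = 979;  t_180 = 726;  t_181 = 517
  t_182 = 116;  t_183 = 568;  t_184 = 313;  t_185 = 277;  t_186 = 812;  t_187 = 986
  t_188 = 404;  t_189 = 579;  t_190 = 813;  t_191 = 905;  t_192 = 693;  t_193 = 734
  t_194 = 7;  t_195 = 508;  t_196 = 8;  t_197 = 268;  t_198 = 886;  t_199 = 786
  t_200 = 314;  t_201 = 744;  t_202 = 759;  t_203 = 442;  t_204 = 48;  t_205 = 399
  t_206 = 904;  t_207 = 832;  t_208 = 998;  t_209 = 938;  t_210 = 905;  t_211 = 358
  t_212 = 306;  t_213 = 867;  t_214 = 487;  t_215 = 610;  t_216 = 891;  t_217 = 121
  t_218 = 463;  t_219 = 304;  t_220 = 824;  t_221 = 129;  t_222 = 254;  t_223 = 939
  t_224 = 681;  t_225 = 136;  t_226 = 45;  t_227 = 43;  t_228 = 606;  t_229 = 459
  t_230 = 490;  t_231 = 579;  t_232 = 300;  t_233 = 102;  t_234 = 760;  t_235 = 994
  t_236 = 962;  t_237 = 194;  t_238 = 975;  t_239 = 183;  t_240 = 193;  t_241 = 276
  t_242 = 42;  t_243 = 429;  t_244 = 250;  t_245 = 410;  t_246 = 908;  t_247 = 245
  t_248 = 812;  t_249 = 426;  t_250 = 562;  t_251 = 601;  t_252 = 552
t_253 = 688·552 + 522·601 = 315
t_254 = 688·315 + 522·552 = 364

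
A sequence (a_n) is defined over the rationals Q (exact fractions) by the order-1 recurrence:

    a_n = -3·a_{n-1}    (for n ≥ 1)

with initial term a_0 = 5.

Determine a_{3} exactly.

-135

a_1 = -3·5 = -15
a_2 = -3·-15 = 45
a_3 = -3·45 = -135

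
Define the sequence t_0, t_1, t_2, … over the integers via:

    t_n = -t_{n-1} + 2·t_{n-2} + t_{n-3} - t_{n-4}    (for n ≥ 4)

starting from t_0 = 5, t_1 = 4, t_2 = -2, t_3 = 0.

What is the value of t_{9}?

4

t_4 = -1·0 + 2·-2 + 1·4 + -1·5 = -5
t_5 = -1·-5 + 2·0 + 1·-2 + -1·4 = -1
t_6 = -1·-1 + 2·-5 + 1·0 + -1·-2 = -7
t_7 = -1·-7 + 2·-1 + 1·-5 + -1·0 = 0
t_8 = -1·0 + 2·-7 + 1·-1 + -1·-5 = -10
t_9 = -1·-10 + 2·0 + 1·-7 + -1·-1 = 4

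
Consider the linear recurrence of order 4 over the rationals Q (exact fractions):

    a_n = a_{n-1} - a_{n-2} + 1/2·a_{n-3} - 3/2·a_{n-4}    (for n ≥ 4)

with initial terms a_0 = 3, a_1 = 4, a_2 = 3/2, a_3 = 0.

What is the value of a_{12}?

-71/4

a_4 = 1·0 + -1·3/2 + 1/2·4 + -3/2·3 = -4
a_5 = 1·-4 + -1·0 + 1/2·3/2 + -3/2·4 = -37/4
a_6 = 1·-37/4 + -1·-4 + 1/2·0 + -3/2·3/2 = -15/2
a_7 = 1·-15/2 + -1·-37/4 + 1/2·-4 + -3/2·0 = -1/4
a_8 = 1·-1/4 + -1·-15/2 + 1/2·-37/4 + -3/2·-4 = 69/8
a_9 = 1·69/8 + -1·-1/4 + 1/2·-15/2 + -3/2·-37/4 = 19
a_10 = 1·19 + -1·69/8 + 1/2·-1/4 + -3/2·-15/2 = 43/2
a_11 = 1·43/2 + -1·19 + 1/2·69/8 + -3/2·-1/4 = 115/16
a_12 = 1·115/16 + -1·43/2 + 1/2·19 + -3/2·69/8 = -71/4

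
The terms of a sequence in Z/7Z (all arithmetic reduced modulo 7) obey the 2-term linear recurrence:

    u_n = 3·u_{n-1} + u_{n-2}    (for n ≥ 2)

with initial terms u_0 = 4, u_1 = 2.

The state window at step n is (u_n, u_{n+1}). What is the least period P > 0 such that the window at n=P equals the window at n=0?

16

n=0: window = (4, 2)
n=1: window = (2, 3)
n=2: window = (3, 4)
n=3: window = (4, 1)
n=4: window = (1, 0)
n=5: window = (0, 1)
n=6: window = (1, 3)
n=7: window = (3, 3)
n=8: window = (3, 5)
n=9: window = (5, 4)
n=10: window = (4, 3)
n=11: window = (3, 6)
n=12: window = (6, 0)
n=13: window = (0, 6)
n=14: window = (6, 4)
n=15: window = (4, 4)
n=16: window = (4, 2)
window at n=16 equals window at n=0 → period = 16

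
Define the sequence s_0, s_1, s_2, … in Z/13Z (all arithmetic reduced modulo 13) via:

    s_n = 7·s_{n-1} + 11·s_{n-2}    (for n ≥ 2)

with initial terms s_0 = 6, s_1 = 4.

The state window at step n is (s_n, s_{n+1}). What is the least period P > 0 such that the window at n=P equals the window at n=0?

168

n=0: window = (6, 4)
n=1: window = (4, 3)
n=2: window = (3, 0)
n=3: window = (0, 7)
n=4: window = (7, 10)
n=5: window = (10, 4)
n=6: window = (4, 8)
n=7: window = (8, 9)
n=8: window = (9, 8)
n=9: window = (8, 12)
n=10: window = (12, 3)
n=11: window = (3, 10)
n=12: window = (10, 12)
n=13: window = (12, 12)
n=14: window = (12, 8)
n=15: window = (8, 6)
n=16: window = (6, 0)
n=17: window = (0, 1)
n=18: window = (1, 7)
n=19: window = (7, 8)
n=20: window = (8, 3)
n=21: window = (3, 5)
n=22: window = (5, 3)
n=23: window = (3, 11)
n=24: window = (11, 6)
n=25: window = (6, 7)
n=26: window = (7, 11)
n=27: window = (11, 11)
n=28: window = (11, 3)
n=29: window = (3, 12)
n=30: window = (12, 0)
n=31: window = (0, 2)
n=32: window = (2, 1)
n=33: window = (1, 3)
n=34: window = (3, 6)
n=35: window = (6, 10)
n=36: window = (10, 6)
n=37: window = (6, 9)
n=38: window = (9, 12)
n=39: window = (12, 1)
n=40: window = (1, 9)
…
n=166: window = (5, 6)
n=167: window = (6, 6)
n=168: window = (6, 4)
window at n=168 equals window at n=0 → period = 168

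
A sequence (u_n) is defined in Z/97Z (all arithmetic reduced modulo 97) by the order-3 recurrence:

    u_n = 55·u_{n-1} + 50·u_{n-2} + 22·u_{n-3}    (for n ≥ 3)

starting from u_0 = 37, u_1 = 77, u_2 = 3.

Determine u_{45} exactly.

89

u_3 = 55·3 + 50·77 + 22·37 = 76
u_4 = 55·76 + 50·3 + 22·77 = 10
u_5 = 55·10 + 50·76 + 22·3 = 51
u_6 = 55·51 + 50·10 + 22·76 = 30
u_7 = 55·30 + 50·51 + 22·10 = 55
u_8 = 55·55 + 50·30 + 22·51 = 21
u_9 = 55·21 + 50·55 + 22·30 = 6
u_10 = 55·6 + 50·21 + 22·55 = 68
u_11 = 55·68 + 50·6 + 22·21 = 40
u_12 = 55·40 + 50·68 + 22·6 = 9
u_13 = 55·9 + 50·40 + 22·68 = 14
u_14 = 55·14 + 50·9 + 22·40 = 63
u_15 = 55·63 + 50·14 + 22·9 = 95
u_16 = 55·95 + 50·63 + 22·14 = 50
u_17 = 55·50 + 50·95 + 22·63 = 59
u_18 = 55·59 + 50·50 + 22·95 = 75
u_19 = 55·75 + 50·59 + 22·50 = 27
u_20 = 55·27 + 50·75 + 22·59 = 34
u_21 = 55·34 + 50·27 + 22·75 = 20
u_22 = 55·20 + 50·34 + 22·27 = 96
u_23 = 55·96 + 50·20 + 22·34 = 44
u_24 = 55·44 + 50·96 + 22·20 = 94
u_25 = 55·94 + 50·44 + 22·96 = 73
u_26 = 55·73 + 50·94 + 22·44 = 80
u_27 = 55·80 + 50·73 + 22·94 = 30
u_28 = 55·30 + 50·80 + 22·73 = 78
u_29 = 55·78 + 50·30 + 22·80 = 81
u_30 = 55·81 + 50·78 + 22·30 = 91
u_31 = 55·91 + 50·81 + 22·78 = 4
u_32 = 55·4 + 50·91 + 22·81 = 53
u_33 = 55·53 + 50·4 + 22·91 = 73
u_34 = 55·73 + 50·53 + 22·4 = 60
u_35 = 55·60 + 50·73 + 22·53 = 65
u_36 = 55·65 + 50·60 + 22·73 = 33
u_37 = 55·33 + 50·65 + 22·60 = 80
u_38 = 55·80 + 50·33 + 22·65 = 11
u_39 = 55·11 + 50·80 + 22·33 = 93
u_40 = 55·93 + 50·11 + 22·80 = 53
u_41 = 55·53 + 50·93 + 22·11 = 47
u_42 = 55·47 + 50·53 + 22·93 = 6
u_43 = 55·6 + 50·47 + 22·53 = 63
u_44 = 55·63 + 50·6 + 22·47 = 46
u_45 = 55·46 + 50·63 + 22·6 = 89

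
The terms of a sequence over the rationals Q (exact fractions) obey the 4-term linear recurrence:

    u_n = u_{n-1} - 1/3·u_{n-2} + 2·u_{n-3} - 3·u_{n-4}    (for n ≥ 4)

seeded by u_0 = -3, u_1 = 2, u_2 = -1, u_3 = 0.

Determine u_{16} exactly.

518953/2187

u_4 = 1·0 + -1/3·-1 + 2·2 + -3·-3 = 40/3
u_5 = 1·40/3 + -1/3·0 + 2·-1 + -3·2 = 16/3
u_6 = 1·16/3 + -1/3·40/3 + 2·0 + -3·-1 = 35/9
u_7 = 1·35/9 + -1/3·16/3 + 2·40/3 + -3·0 = 259/9
u_8 = 1·259/9 + -1/3·35/9 + 2·16/3 + -3·40/3 = -50/27
u_9 = 1·-50/27 + -1/3·259/9 + 2·35/9 + -3·16/3 = -59/3
u_10 = 1·-59/3 + -1/3·-50/27 + 2·259/9 + -3·35/9 = 2174/81
u_11 = 1·2174/81 + -1/3·-59/3 + 2·-50/27 + -3·259/9 = -4588/81
u_12 = 1·-4588/81 + -1/3·2174/81 + 2·-59/3 + -3·-50/27 = -24146/243
u_13 = 1·-24146/243 + -1/3·-4588/81 + 2·2174/81 + -3·-59/3 = 7823/243
u_14 = 1·7823/243 + -1/3·-24146/243 + 2·-4588/81 + -3·2174/81 = -93667/729
u_15 = 1·-93667/729 + -1/3·7823/243 + 2·-24146/243 + -3·-4588/81 = -13610/81
u_16 = 1·-13610/81 + -1/3·-93667/729 + 2·7823/243 + -3·-24146/243 = 518953/2187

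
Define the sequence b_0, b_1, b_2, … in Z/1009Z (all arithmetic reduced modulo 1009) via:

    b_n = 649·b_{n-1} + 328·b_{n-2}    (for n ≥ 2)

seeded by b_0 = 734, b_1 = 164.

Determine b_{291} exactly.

817

b_2 = 649·164 + 328·734 = 92
b_3 = 649·92 + 328·164 = 492
b_4 = 649·492 + 328·92 = 370
b_5 = 649·370 + 328·492 = 933
b_6 = 649·933 + 328·370 = 397
b_7 = 649·397 + 328·933 = 655
Continuing the recurrence:
  b_8 = 361;  b_9 = 124;  b_10 = 111;  b_11 = 712;  b_12 = 50;  b_13 = 619
  b_14 = 405;  b_15 = 728;  b_16 = 921;  b_17 = 52;  b_18 = 848;  b_19 = 350
  b_20 = 794;  b_21 = 490;  b_22 = 285;  b_23 = 607;  b_24 = 76;  b_25 = 206
  b_26 = 209;  b_27 = 400;  b_28 = 227;  b_29 = 39;  b_30 = 885;  b_31 = 928
  b_32 = 596;  b_33 = 23;  b_34 = 543;  b_35 = 747;  b_36 = 1003;  b_37 = 980
  b_38 = 400;  b_39 = 865;  b_40 = 411;  b_41 = 554;  b_42 = 953;  b_43 = 72
  b_44 = 108;  b_45 = 880;  b_46 = 135;  b_47 = 907;  b_48 = 280;  b_49 = 950
  b_50 = 72;  b_51 = 133;  b_52 = 961;  b_53 = 364;  b_54 = 530;  b_55 = 231
  b_56 = 879;  b_57 = 479;  b_58 = 846;  b_59 = 875;  b_60 = 830;  b_61 = 308
  b_62 = 929;  b_63 = 672;  b_64 = 234;  b_65 = 970;  b_66 = 991;  b_67 = 751
  b_68 = 202;  b_69 = 60;  b_70 = 260;  b_71 = 746;  b_72 = 358;  b_73 = 782
  b_74 = 371;  b_75 = 847;  b_76 = 406;  b_77 = 486;  b_78 = 586;  b_79 = 916
  b_80 = 681;  b_81 = 802;  b_82 = 233;  b_83 = 583;  b_84 = 741;  b_85 = 139
  b_86 = 289;  b_87 = 74;  b_88 = 549;  b_89 = 180;  b_90 = 246;  b_91 = 750
  b_92 = 380;  b_93 = 228;  b_94 = 182;  b_95 = 183;  b_96 = 879;  b_97 = 879
  b_98 = 124;  b_99 = 503;  b_100 = 852;  b_101 = 533;  b_102 = 802;  b_103 = 121
  b_104 = 543;  b_105 = 603;  b_106 = 375;  b_107 = 226;  b_108 = 271;  b_109 = 784
  b_110 = 376;  b_111 = 712;  b_112 = 196;  b_113 = 527;  b_114 = 693;  b_115 = 60
  b_116 = 877;  b_117 = 606;  b_118 = 884;  b_119 = 599;  b_120 = 655;  b_121 = 23
  b_122 = 724;  b_123 = 163;  b_124 = 199;  b_125 = 995;  b_126 = 691;  b_127 = 916
  b_128 = 815;  b_129 = 994;  b_130 = 290;  b_131 = 661;  b_132 = 438;  b_133 = 606
  b_134 = 170;  b_135 = 344;  b_136 = 532;  b_137 = 14;  b_138 = 953;  b_139 = 536
  b_140 = 562;  b_141 = 731;  b_142 = 887;  b_143 = 159;  b_144 = 617;  b_145 = 553
  b_146 = 269;  b_147 = 797;  b_148 = 85;  b_149 = 764;  b_150 = 45;  b_151 = 304
  b_152 = 166;  b_153 = 601;  b_154 = 537;  b_155 = 781;  b_156 = 921;  b_157 = 283
  b_158 = 426;  b_159 = 4;  b_160 = 55;  b_161 = 683;  b_162 = 194;  b_163 = 816
  b_164 = 933;  b_165 = 380;  b_166 = 721;  b_167 = 286;  b_168 = 340;  b_169 = 669
  b_170 = 841;  b_171 = 419;  b_172 = 901;  b_173 = 746;  b_174 = 734;  b_175 = 628
  b_176 = 546;  b_177 = 343;  b_178 = 113;  b_179 = 185;  b_180 = 734;  b_181 = 258
  b_182 = 558;  b_183 = 788;  b_184 = 244;  b_185 = 103;  b_186 = 574;  b_187 = 692
  b_188 = 701;  b_189 = 850;  b_190 = 612;  b_191 = 967;  b_192 = 939;  b_193 = 325
  b_194 = 291;  b_195 = 831;  b_196 = 106;  b_197 = 320;  b_198 = 288;  b_199 = 271
  b_200 = 940;  b_201 = 720;  b_202 = 688;  b_203 = 588;  b_204 = 867;  b_205 = 815
  b_206 = 57;  b_207 = 604;  b_208 = 29;  b_209 = 1007;  b_210 = 142;  b_211 = 692
  b_212 = 265;  b_213 = 406;  b_214 = 291;  b_215 = 156;  b_216 = 946;  b_217 = 191
  b_218 = 377;  b_219 = 585;  b_220 = 839;  b_221 = 830;  b_222 = 608;  b_223 = 892
  b_224 = 393;  b_225 = 755;  b_226 = 382;  b_227 = 139;  b_228 = 590;  b_229 = 686
  b_230 = 37;  b_231 = 807;  b_232 = 100;  b_233 = 662;  b_234 = 316;  b_235 = 458
  b_236 = 317;  b_237 = 789;  b_238 = 547;  b_239 = 323;  b_240 = 578;  b_241 = 782
  b_242 = 892;  b_243 = 961;  b_244 = 93;  b_245 = 217;  b_246 = 816;  b_247 = 405
  b_248 = 768;  b_249 = 647;  b_250 = 822;  b_251 = 43;  b_252 = 877;  b_253 = 75
  b_254 = 334;  b_255 = 215;  b_256 = 873;  b_257 = 418;  b_258 = 658;  b_259 = 115
  b_260 = 876;  b_261 = 844;  b_262 = 641;  b_263 = 667;  b_264 = 398;  b_265 = 830
  b_266 = 247;  b_267 = 691;  b_268 = 759;  b_269 = 831;  b_270 = 242;  b_271 = 801
  b_272 = 888;  b_273 = 561;  b_274 = 512;  b_275 = 697;  b_276 = 763;  b_277 = 350
  b_278 = 157;  b_279 = 767;  b_280 = 383;  b_281 = 688;  b_282 = 33;  b_283 = 885
  b_284 = 978;  b_285 = 758;  b_286 = 481;  b_287 = 798;  b_288 = 649;  b_289 = 861
b_290 = 649·861 + 328·649 = 785
b_291 = 649·785 + 328·861 = 817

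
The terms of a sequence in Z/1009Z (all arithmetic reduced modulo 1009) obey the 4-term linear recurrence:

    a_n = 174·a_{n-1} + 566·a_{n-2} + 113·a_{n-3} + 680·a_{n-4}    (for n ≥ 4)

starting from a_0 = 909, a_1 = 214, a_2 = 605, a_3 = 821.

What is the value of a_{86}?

a_4 = 174·821 + 566·605 + 113·214 + 680·909 = 533
a_5 = 174·533 + 566·821 + 113·605 + 680·214 = 437
a_6 = 174·437 + 566·533 + 113·821 + 680·605 = 23
a_7 = 174·23 + 566·437 + 113·533 + 680·821 = 95
a_8 = 174·95 + 566·23 + 113·437 + 680·533 = 436
a_9 = 174·436 + 566·95 + 113·23 + 680·437 = 568
a_10 = 174·568 + 566·436 + 113·95 + 680·23 = 671
a_11 = 174·671 + 566·568 + 113·436 + 680·95 = 187
a_12 = 174·187 + 566·671 + 113·568 + 680·436 = 94
a_13 = 174·94 + 566·187 + 113·671 + 680·568 = 50
a_14 = 174·50 + 566·94 + 113·187 + 680·671 = 509
a_15 = 174·509 + 566·50 + 113·94 + 680·187 = 380
a_16 = 174·380 + 566·509 + 113·50 + 680·94 = 4
a_17 = 174·4 + 566·380 + 113·509 + 680·50 = 557
a_18 = 174·557 + 566·4 + 113·380 + 680·509 = 895
a_19 = 174·895 + 566·557 + 113·4 + 680·380 = 337
a_20 = 174·337 + 566·895 + 113·557 + 680·4 = 244
a_21 = 174·244 + 566·337 + 113·895 + 680·557 = 739
a_22 = 174·739 + 566·244 + 113·337 + 680·895 = 226
a_23 = 174·226 + 566·739 + 113·244 + 680·337 = 967
a_24 = 174·967 + 566·226 + 113·739 + 680·244 = 741
a_25 = 174·741 + 566·967 + 113·226 + 680·739 = 577
a_26 = 174·577 + 566·741 + 113·967 + 680·226 = 780
a_27 = 174·780 + 566·577 + 113·741 + 680·967 = 867
a_28 = 174·867 + 566·780 + 113·577 + 680·741 = 60
a_29 = 174·60 + 566·867 + 113·780 + 680·577 = 914
a_30 = 174·914 + 566·60 + 113·867 + 680·780 = 41
a_31 = 174·41 + 566·914 + 113·60 + 680·867 = 808
a_32 = 174·808 + 566·41 + 113·914 + 680·60 = 135
a_33 = 174·135 + 566·808 + 113·41 + 680·914 = 98
a_34 = 174·98 + 566·135 + 113·808 + 680·41 = 756
a_35 = 174·756 + 566·98 + 113·135 + 680·808 = 2
a_36 = 174·2 + 566·756 + 113·98 + 680·135 = 384
a_37 = 174·384 + 566·2 + 113·756 + 680·98 = 54
a_38 = 174·54 + 566·384 + 113·2 + 680·756 = 440
a_39 = 174·440 + 566·54 + 113·384 + 680·2 = 526
a_40 = 174·526 + 566·440 + 113·54 + 680·384 = 368
a_41 = 174·368 + 566·526 + 113·440 + 680·54 = 192
a_42 = 174·192 + 566·368 + 113·526 + 680·440 = 988
a_43 = 174·988 + 566·192 + 113·368 + 680·526 = 791
a_44 = 174·791 + 566·988 + 113·192 + 680·368 = 138
a_45 = 174·138 + 566·791 + 113·988 + 680·192 = 559
a_46 = 174·559 + 566·138 + 113·791 + 680·988 = 245
a_47 = 174·245 + 566·559 + 113·138 + 680·791 = 362
a_48 = 174·362 + 566·245 + 113·559 + 680·138 = 470
a_49 = 174·470 + 566·362 + 113·245 + 680·559 = 285
a_50 = 174·285 + 566·470 + 113·362 + 680·245 = 454
a_51 = 174·454 + 566·285 + 113·470 + 680·362 = 770
a_52 = 174·770 + 566·454 + 113·285 + 680·470 = 125
a_53 = 174·125 + 566·770 + 113·454 + 680·285 = 408
a_54 = 174·408 + 566·125 + 113·770 + 680·454 = 684
a_55 = 174·684 + 566·408 + 113·125 + 680·770 = 758
a_56 = 174·758 + 566·684 + 113·408 + 680·125 = 344
a_57 = 174·344 + 566·758 + 113·684 + 680·408 = 92
a_58 = 174·92 + 566·344 + 113·758 + 680·684 = 700
a_59 = 174·700 + 566·92 + 113·344 + 680·758 = 695
a_60 = 174·695 + 566·700 + 113·92 + 680·344 = 660
a_61 = 174·660 + 566·695 + 113·700 + 680·92 = 74
a_62 = 174·74 + 566·660 + 113·695 + 680·700 = 583
a_63 = 174·583 + 566·74 + 113·660 + 680·695 = 350
a_64 = 174·350 + 566·583 + 113·74 + 680·660 = 480
a_65 = 174·480 + 566·350 + 113·583 + 680·74 = 273
a_66 = 174·273 + 566·480 + 113·350 + 680·583 = 440
a_67 = 174·440 + 566·273 + 113·480 + 680·350 = 656
a_68 = 174·656 + 566·440 + 113·273 + 680·480 = 7
a_69 = 174·7 + 566·656 + 113·440 + 680·273 = 456
a_70 = 174·456 + 566·7 + 113·656 + 680·440 = 566
a_71 = 174·566 + 566·456 + 113·7 + 680·656 = 287
a_72 = 174·287 + 566·566 + 113·456 + 680·7 = 784
a_73 = 174·784 + 566·287 + 113·566 + 680·456 = 902
a_74 = 174·902 + 566·784 + 113·287 + 680·566 = 931
a_75 = 174·931 + 566·902 + 113·784 + 680·287 = 755
a_76 = 174·755 + 566·931 + 113·902 + 680·784 = 833
a_77 = 174·833 + 566·755 + 113·931 + 680·902 = 324
a_78 = 174·324 + 566·833 + 113·755 + 680·931 = 134
a_79 = 174·134 + 566·324 + 113·833 + 680·755 = 975
a_80 = 174·975 + 566·134 + 113·324 + 680·833 = 986
a_81 = 174·986 + 566·975 + 113·134 + 680·324 = 326
a_82 = 174·326 + 566·986 + 113·975 + 680·134 = 823
a_83 = 174·823 + 566·326 + 113·986 + 680·975 = 308
a_84 = 174·308 + 566·823 + 113·326 + 680·986 = 793
a_85 = 174·793 + 566·308 + 113·823 + 680·326 = 400
a_86 = 174·400 + 566·793 + 113·308 + 680·823 = 964

964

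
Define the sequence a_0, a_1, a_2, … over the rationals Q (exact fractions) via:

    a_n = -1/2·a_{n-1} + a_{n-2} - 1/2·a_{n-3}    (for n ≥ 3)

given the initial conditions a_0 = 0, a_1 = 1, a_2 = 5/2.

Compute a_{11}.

-23033/1024

a_3 = -1/2·5/2 + 1·1 + -1/2·0 = -1/4
a_4 = -1/2·-1/4 + 1·5/2 + -1/2·1 = 17/8
a_5 = -1/2·17/8 + 1·-1/4 + -1/2·5/2 = -41/16
a_6 = -1/2·-41/16 + 1·17/8 + -1/2·-1/4 = 113/32
a_7 = -1/2·113/32 + 1·-41/16 + -1/2·17/8 = -345/64
a_8 = -1/2·-345/64 + 1·113/32 + -1/2·-41/16 = 961/128
a_9 = -1/2·961/128 + 1·-345/64 + -1/2·113/32 = -2793/256
a_10 = -1/2·-2793/256 + 1·961/128 + -1/2·-345/64 = 8017/512
a_11 = -1/2·8017/512 + 1·-2793/256 + -1/2·961/128 = -23033/1024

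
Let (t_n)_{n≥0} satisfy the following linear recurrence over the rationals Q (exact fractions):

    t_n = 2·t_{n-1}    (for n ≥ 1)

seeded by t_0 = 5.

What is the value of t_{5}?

t_1 = 2·5 = 10
t_2 = 2·10 = 20
t_3 = 2·20 = 40
t_4 = 2·40 = 80
t_5 = 2·80 = 160

160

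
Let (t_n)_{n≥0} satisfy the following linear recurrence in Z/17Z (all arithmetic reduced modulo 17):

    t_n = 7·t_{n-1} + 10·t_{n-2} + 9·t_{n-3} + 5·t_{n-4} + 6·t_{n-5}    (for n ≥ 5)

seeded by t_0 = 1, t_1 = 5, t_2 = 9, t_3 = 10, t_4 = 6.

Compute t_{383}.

7

t_5 = 7·6 + 10·10 + 9·9 + 5·5 + 6·1 = 16
t_6 = 7·16 + 10·6 + 9·10 + 5·9 + 6·5 = 14
t_7 = 7·14 + 10·16 + 9·6 + 5·10 + 6·9 = 8
t_8 = 7·8 + 10·14 + 9·16 + 5·6 + 6·10 = 5
t_9 = 7·5 + 10·8 + 9·14 + 5·16 + 6·6 = 0
t_10 = 7·0 + 10·5 + 9·8 + 5·14 + 6·16 = 16
Continuing the recurrence:
  t_11 = 9;  t_12 = 7;  t_13 = 7;  t_14 = 8;  t_15 = 7;  t_16 = 9
  t_17 = 10;  t_18 = 16;  t_19 = 2;  t_20 = 11;  t_21 = 5;  t_22 = 14
  t_23 = 13;  t_24 = 3;  t_25 = 11;  t_26 = 1;  t_27 = 4;  t_28 = 9
  t_29 = 15;  t_30 = 13;  t_31 = 8;  t_32 = 16;  t_33 = 13;  t_34 = 2
  t_35 = 15;  t_36 = 13;  t_37 = 12;  t_38 = 12;  t_39 = 0;  t_40 = 9
  t_41 = 3;  t_42 = 5;  t_43 = 14;  t_44 = 16;  t_45 = 9;  t_46 = 1
  t_47 = 1;  t_48 = 7;  t_49 = 5;  t_50 = 3;  t_51 = 9;  t_52 = 9
  t_53 = 9;  t_54 = 7;  t_55 = 11;  t_56 = 4;  t_57 = 11;  t_58 = 16
  t_59 = 15;  t_60 = 8;  t_61 = 4;  t_62 = 15;  t_63 = 14;  t_64 = 6
  t_65 = 11;  t_66 = 5;  t_67 = 2;  t_68 = 5;  t_69 = 4;  t_70 = 0
  t_71 = 6;  t_72 = 13;  t_73 = 14;  t_74 = 0;  t_75 = 15;  t_76 = 9
  t_77 = 4;  t_78 = 14;  t_79 = 5;  t_80 = 6;  t_81 = 3;  t_82 = 16
  t_83 = 16;  t_84 = 2;  t_85 = 12;  t_86 = 6;  t_87 = 16;  t_88 = 12
  t_89 = 13;  t_90 = 15;  t_91 = 0;  t_92 = 15;  t_93 = 3;  t_94 = 1
  t_95 = 7;  t_96 = 8;  t_97 = 2;  t_98 = 10;  t_99 = 16;  t_100 = 6
  t_101 = 10;  t_102 = 13;  t_103 = 11;  t_104 = 15;  t_105 = 10;  t_106 = 2
  t_107 = 8;  t_108 = 1;  t_109 = 7;  t_110 = 14;  t_111 = 8;  t_112 = 6
  t_113 = 0;  t_114 = 6;  t_115 = 16;  t_116 = 12;  t_117 = 11;  t_118 = 14
  t_119 = 7;  t_120 = 2;  t_121 = 14;  t_122 = 11;  t_123 = 14;  t_124 = 12
  t_125 = 14;  t_126 = 7;  t_127 = 8;  t_128 = 5;  t_129 = 14;  t_130 = 16
  t_131 = 5;  t_132 = 3;  t_133 = 9;  t_134 = 13;  t_135 = 6;  t_136 = 9
  t_137 = 14;  t_138 = 4;  t_139 = 0;  t_140 = 9;  t_141 = 2;  t_142 = 4
  t_143 = 0;  t_144 = 1;  t_145 = 5;  t_146 = 9;  t_147 = 10;  t_148 = 6
  t_149 = 16;  t_150 = 14;  t_151 = 8;  t_152 = 5;  t_153 = 0;  t_154 = 16
  t_155 = 9;  t_156 = 7;  t_157 = 7;  t_158 = 8;  t_159 = 7;  t_160 = 9
  t_161 = 10;  t_162 = 16;  t_163 = 2;  t_164 = 11;  t_165 = 5;  t_166 = 14
  t_167 = 13;  t_168 = 3;  t_169 = 11;  t_170 = 1;  t_171 = 4;  t_172 = 9
  t_173 = 15;  t_174 = 13;  t_175 = 8;  t_176 = 16;  t_177 = 13;  t_178 = 2
  t_179 = 15;  t_180 = 13;  t_181 = 12;  t_182 = 12;  t_183 = 0;  t_184 = 9
  t_185 = 3;  t_186 = 5;  t_187 = 14;  t_188 = 16;  t_189 = 9;  t_190 = 1
  t_191 = 1;  t_192 = 7;  t_193 = 5;  t_194 = 3;  t_195 = 9;  t_196 = 9
  t_197 = 9;  t_198 = 7;  t_199 = 11;  t_200 = 4;  t_201 = 11;  t_202 = 16
  t_203 = 15;  t_204 = 8;  t_205 = 4;  t_206 = 15;  t_207 = 14;  t_208 = 6
  t_209 = 11;  t_210 = 5;  t_211 = 2;  t_212 = 5;  t_213 = 4;  t_214 = 0
  t_215 = 6;  t_216 = 13;  t_217 = 14;  t_218 = 0;  t_219 = 15;  t_220 = 9
  t_221 = 4;  t_222 = 14;  t_223 = 5;  t_224 = 6;  t_225 = 3;  t_226 = 16
  t_227 = 16;  t_228 = 2;  t_229 = 12;  t_230 = 6;  t_231 = 16;  t_232 = 12
  t_233 = 13;  t_234 = 15;  t_235 = 0;  t_236 = 15;  t_237 = 3;  t_238 = 1
  t_239 = 7;  t_240 = 8;  t_241 = 2;  t_242 = 10;  t_243 = 16;  t_244 = 6
  t_245 = 10;  t_246 = 13;  t_247 = 11;  t_248 = 15;  t_249 = 10;  t_250 = 2
  t_251 = 8;  t_252 = 1;  t_253 = 7;  t_254 = 14;  t_255 = 8;  t_256 = 6
  t_257 = 0;  t_258 = 6;  t_259 = 16;  t_260 = 12;  t_261 = 11;  t_262 = 14
  t_263 = 7;  t_264 = 2;  t_265 = 14;  t_266 = 11;  t_267 = 14;  t_268 = 12
  t_269 = 14;  t_270 = 7;  t_271 = 8;  t_272 = 5;  t_273 = 14;  t_274 = 16
  t_275 = 5;  t_276 = 3;  t_277 = 9;  t_278 = 13;  t_279 = 6;  t_280 = 9
  t_281 = 14;  t_282 = 4;  t_283 = 0;  t_284 = 9;  t_285 = 2;  t_286 = 4
  t_287 = 0;  t_288 = 1;  t_289 = 5;  t_290 = 9;  t_291 = 10;  t_292 = 6
  t_293 = 16;  t_294 = 14;  t_295 = 8;  t_296 = 5;  t_297 = 0;  t_298 = 16
  t_299 = 9;  t_300 = 7;  t_301 = 7;  t_302 = 8;  t_303 = 7;  t_304 = 9
  t_305 = 10;  t_306 = 16;  t_307 = 2;  t_308 = 11;  t_309 = 5;  t_310 = 14
  t_311 = 13;  t_312 = 3;  t_313 = 11;  t_314 = 1;  t_315 = 4;  t_316 = 9
  t_317 = 15;  t_318 = 13;  t_319 = 8;  t_320 = 16;  t_321 = 13;  t_322 = 2
  t_323 = 15;  t_324 = 13;  t_325 = 12;  t_326 = 12;  t_327 = 0;  t_328 = 9
  t_329 = 3;  t_330 = 5;  t_331 = 14;  t_332 = 16;  t_333 = 9;  t_334 = 1
  t_335 = 1;  t_336 = 7;  t_337 = 5;  t_338 = 3;  t_339 = 9;  t_340 = 9
  t_341 = 9;  t_342 = 7;  t_343 = 11;  t_344 = 4;  t_345 = 11;  t_346 = 16
  t_347 = 15;  t_348 = 8;  t_349 = 4;  t_350 = 15;  t_351 = 14;  t_352 = 6
  t_353 = 11;  t_354 = 5;  t_355 = 2;  t_356 = 5;  t_357 = 4;  t_358 = 0
  t_359 = 6;  t_360 = 13;  t_361 = 14;  t_362 = 0;  t_363 = 15;  t_364 = 9
  t_365 = 4;  t_366 = 14;  t_367 = 5;  t_368 = 6;  t_369 = 3;  t_370 = 16
  t_371 = 16;  t_372 = 2;  t_373 = 12;  t_374 = 6;  t_375 = 16;  t_376 = 12
  t_377 = 13;  t_378 = 15;  t_379 = 0;  t_380 = 15;  t_381 = 3
t_382 = 7·3 + 10·15 + 9·0 + 5·15 + 6·13 = 1
t_383 = 7·1 + 10·3 + 9·15 + 5·0 + 6·15 = 7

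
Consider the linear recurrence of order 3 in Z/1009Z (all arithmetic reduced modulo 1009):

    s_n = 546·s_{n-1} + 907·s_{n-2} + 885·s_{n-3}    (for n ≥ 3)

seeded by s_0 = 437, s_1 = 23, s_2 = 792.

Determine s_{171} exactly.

533

s_3 = 546·792 + 907·23 + 885·437 = 550
s_4 = 546·550 + 907·792 + 885·23 = 738
s_5 = 546·738 + 907·550 + 885·792 = 426
s_6 = 546·426 + 907·738 + 885·550 = 328
s_7 = 546·328 + 907·426 + 885·738 = 737
s_8 = 546·737 + 907·328 + 885·426 = 305
Continuing the recurrence:
  s_9 = 234;  s_10 = 221;  s_11 = 456;  s_12 = 663;  s_13 = 517;  s_14 = 708
  s_15 = 381;  s_16 = 63;  s_17 = 572;  s_18 = 338;  s_19 = 339;  s_20 = 988
  s_21 = 836;  s_22 = 854;  s_23 = 196;  s_24 = 1000;  s_25 = 368;  s_26 = 967
  s_27 = 179;  s_28 = 891;  s_29 = 215;  s_30 = 276;  s_31 = 120;  s_32 = 618
  s_33 = 372;  s_34 = 80;  s_35 = 743;  s_36 = 258;  s_37 = 676;  s_38 = 416
  s_39 = 67;  s_40 = 127;  s_41 = 834;  s_42 = 232;  s_43 = 631;  s_44 = 511
  s_45 = 220;  s_46 = 853;  s_47 = 550;  s_48 = 358;  s_49 = 299;  s_50 = 16
  s_51 = 440;  s_52 = 741;  s_53 = 536;  s_54 = 65;  s_55 = 933;  s_56 = 436
  s_57 = 633;  s_58 = 807;  s_59 = 121;  s_60 = 106;  s_61 = 961;  s_62 = 444
  s_63 = 88;  s_64 = 640;  s_65 = 870;  s_66 = 273;  s_67 = 129;  s_68 = 293
  s_69 = 969;  s_70 = 890;  s_71 = 647;  s_72 = 57;  s_73 = 64;  s_74 = 361
  s_75 = 881;  s_76 = 380;  s_77 = 206;  s_78 = 796;  s_79 = 217;  s_80 = 647
  s_81 = 354;  s_82 = 491;  s_83 = 400;  s_84 = 315;  s_85 = 685;  s_86 = 679
  s_87 = 473;  s_88 = 133;  s_89 = 716;  s_90 = 883;  s_91 = 93;  s_92 = 71
  s_93 = 508;  s_94 = 290;  s_95 = 856;  s_96 = 465;  s_97 = 457;  s_98 = 93
  s_99 = 990;  s_100 = 156;  s_101 = 916;  s_102 = 242;  s_103 = 185;  s_104 = 75
  s_105 = 144;  s_106 = 611;  s_107 = 864;  s_108 = 74;  s_109 = 619;  s_110 = 301
  s_111 = 213;  s_112 = 768;  s_113 = 65;  s_114 = 363;  s_115 = 481;  s_116 = 605
  s_117 = 150;  s_118 = 906;  s_119 = 756;  s_120 = 73;  s_121 = 743;  s_122 = 779
  s_123 = 463;  s_124 = 488;  s_125 = 537;  s_126 = 358;  s_127 = 471;  s_128 = 694
  s_129 = 943;  s_130 = 248;  s_131 = 589;  s_132 = 773;  s_133 = 276;  s_134 = 832
  s_135 = 325;  s_136 = 849;  s_137 = 320;  s_138 = 399;  s_139 = 227;  s_140 = 177
  s_141 = 805;  s_142 = 827;  s_143 = 388;  s_144 = 431;  s_145 = 374;  s_146 = 131
  s_147 = 114;  s_148 = 488;  s_149 = 452;  s_150 = 251;  s_151 = 160;  s_152 = 665
  s_153 = 838;  s_154 = 584;  s_155 = 587;  s_156 = 627;  s_157 = 180;  s_158 = 889
  s_159 = 821;  s_160 = 280;  s_161 = 271;  s_162 = 449;  s_163 = 163;  s_164 = 515
  s_165 = 25;  s_166 = 439;  s_167 = 745;  s_168 = 697;  s_169 = 913
s_170 = 546·913 + 907·697 + 885·745 = 36
s_171 = 546·36 + 907·913 + 885·697 = 533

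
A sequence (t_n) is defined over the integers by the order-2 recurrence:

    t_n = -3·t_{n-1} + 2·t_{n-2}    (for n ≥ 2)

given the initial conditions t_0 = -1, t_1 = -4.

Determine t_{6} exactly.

t_2 = -3·-4 + 2·-1 = 10
t_3 = -3·10 + 2·-4 = -38
t_4 = -3·-38 + 2·10 = 134
t_5 = -3·134 + 2·-38 = -478
t_6 = -3·-478 + 2·134 = 1702

1702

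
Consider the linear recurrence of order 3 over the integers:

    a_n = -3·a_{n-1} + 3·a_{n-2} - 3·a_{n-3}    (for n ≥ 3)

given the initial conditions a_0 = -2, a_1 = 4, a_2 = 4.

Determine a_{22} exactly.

-883987333308

a_3 = -3·4 + 3·4 + -3·-2 = 6
a_4 = -3·6 + 3·4 + -3·4 = -18
a_5 = -3·-18 + 3·6 + -3·4 = 60
a_6 = -3·60 + 3·-18 + -3·6 = -252
a_7 = -3·-252 + 3·60 + -3·-18 = 990
a_8 = -3·990 + 3·-252 + -3·60 = -3906
a_9 = -3·-3906 + 3·990 + -3·-252 = 15444
a_10 = -3·15444 + 3·-3906 + -3·990 = -61020
a_11 = -3·-61020 + 3·15444 + -3·-3906 = 241110
a_12 = -3·241110 + 3·-61020 + -3·15444 = -952722
a_13 = -3·-952722 + 3·241110 + -3·-61020 = 3764556
a_14 = -3·3764556 + 3·-952722 + -3·241110 = -14875164
a_15 = -3·-14875164 + 3·3764556 + -3·-952722 = 58777326
a_16 = -3·58777326 + 3·-14875164 + -3·3764556 = -232251138
a_17 = -3·-232251138 + 3·58777326 + -3·-14875164 = 917710884
a_18 = -3·917710884 + 3·-232251138 + -3·58777326 = -3626218044
a_19 = -3·-3626218044 + 3·917710884 + -3·-232251138 = 14328540198
a_20 = -3·14328540198 + 3·-3626218044 + -3·917710884 = -56617407378
a_21 = -3·-56617407378 + 3·14328540198 + -3·-3626218044 = 223716496860
a_22 = -3·223716496860 + 3·-56617407378 + -3·14328540198 = -883987333308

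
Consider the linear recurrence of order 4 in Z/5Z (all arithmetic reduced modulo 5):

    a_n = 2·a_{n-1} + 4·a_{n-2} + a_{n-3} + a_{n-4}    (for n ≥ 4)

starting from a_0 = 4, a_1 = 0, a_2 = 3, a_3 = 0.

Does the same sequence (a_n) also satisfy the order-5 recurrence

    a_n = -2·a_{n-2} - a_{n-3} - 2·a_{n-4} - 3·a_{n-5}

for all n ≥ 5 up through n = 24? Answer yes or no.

yes

Terms a_0..a_24: 4, 0, 3, 0, 1, 0, 2, 0, 4, 0, 3, 0, 1, 0, 2, 0, 4, 0, 3, 0, 1, 0, 2, 0, 4
n=5: candidate gives 0, actual a_5 = 0 ✓
n=6: candidate gives 2, actual a_6 = 2 ✓
n=7: candidate gives 0, actual a_7 = 0 ✓
n=8: candidate gives 4, actual a_8 = 4 ✓
n=9: candidate gives 0, actual a_9 = 0 ✓
n=10: candidate gives 3, actual a_10 = 3 ✓
n=11: candidate gives 0, actual a_11 = 0 ✓
n=12: candidate gives 1, actual a_12 = 1 ✓
n=13: candidate gives 0, actual a_13 = 0 ✓
n=14: candidate gives 2, actual a_14 = 2 ✓
n=15: candidate gives 0, actual a_15 = 0 ✓
n=16: candidate gives 4, actual a_16 = 4 ✓
n=17: candidate gives 0, actual a_17 = 0 ✓
n=18: candidate gives 3, actual a_18 = 3 ✓
n=19: candidate gives 0, actual a_19 = 0 ✓
n=20: candidate gives 1, actual a_20 = 1 ✓
n=21: candidate gives 0, actual a_21 = 0 ✓
n=22: candidate gives 2, actual a_22 = 2 ✓
n=23: candidate gives 0, actual a_23 = 0 ✓
n=24: candidate gives 4, actual a_24 = 4 ✓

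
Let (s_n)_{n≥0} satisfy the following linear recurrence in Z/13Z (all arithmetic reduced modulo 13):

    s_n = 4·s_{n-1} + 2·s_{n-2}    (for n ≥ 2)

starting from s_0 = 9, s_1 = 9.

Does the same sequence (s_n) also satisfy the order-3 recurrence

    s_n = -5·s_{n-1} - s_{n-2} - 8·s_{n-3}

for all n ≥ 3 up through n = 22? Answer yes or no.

Terms s_0..s_22: 9, 9, 2, 0, 4, 3, 7, 8, 7, 5, 8, 3, 2, 1, 8, 8, 9, 0, 5, 7, 12, 10, 12
n=3: candidate gives 0, actual s_3 = 0 ✓
n=4: candidate gives 4, actual s_4 = 4 ✓
n=5: candidate gives 3, actual s_5 = 3 ✓
n=6: candidate gives 7, actual s_6 = 7 ✓
n=7: candidate gives 8, actual s_7 = 8 ✓
n=8: candidate gives 7, actual s_8 = 7 ✓
n=9: candidate gives 5, actual s_9 = 5 ✓
n=10: candidate gives 8, actual s_10 = 8 ✓
n=11: candidate gives 3, actual s_11 = 3 ✓
n=12: candidate gives 2, actual s_12 = 2 ✓
n=13: candidate gives 1, actual s_13 = 1 ✓
n=14: candidate gives 8, actual s_14 = 8 ✓
n=15: candidate gives 8, actual s_15 = 8 ✓
n=16: candidate gives 9, actual s_16 = 9 ✓
n=17: candidate gives 0, actual s_17 = 0 ✓
n=18: candidate gives 5, actual s_18 = 5 ✓
n=19: candidate gives 7, actual s_19 = 7 ✓
n=20: candidate gives 12, actual s_20 = 12 ✓
n=21: candidate gives 10, actual s_21 = 10 ✓
n=22: candidate gives 12, actual s_22 = 12 ✓

yes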